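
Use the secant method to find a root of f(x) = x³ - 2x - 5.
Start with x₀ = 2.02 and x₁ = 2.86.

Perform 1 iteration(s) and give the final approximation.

f(x) = x³ - 2x - 5
x₀ = 2.02, x₁ = 2.86

Secant formula: x_{n+1} = x_n - f(x_n)(x_n - x_{n-1})/(f(x_n) - f(x_{n-1}))

Iteration 1:
  f(2.020000) = -0.797592
  f(2.860000) = 12.673656
  x_2 = 2.860000 - 12.673656×(2.860000 - 2.020000)/(12.673656 - (-0.797592))
       = 2.069734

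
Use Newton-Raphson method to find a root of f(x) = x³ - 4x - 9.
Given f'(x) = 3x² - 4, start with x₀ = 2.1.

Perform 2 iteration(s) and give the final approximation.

f(x) = x³ - 4x - 9
f'(x) = 3x² - 4
x₀ = 2.1

Newton-Raphson formula: x_{n+1} = x_n - f(x_n)/f'(x_n)

Iteration 1:
  f(2.100000) = -8.139000
  f'(2.100000) = 9.230000
  x_1 = 2.100000 - (-8.139000)/9.230000 = 2.981798
Iteration 2:
  f(2.981798) = 5.584341
  f'(2.981798) = 22.673367
  x_2 = 2.981798 - 5.584341/22.673367 = 2.735503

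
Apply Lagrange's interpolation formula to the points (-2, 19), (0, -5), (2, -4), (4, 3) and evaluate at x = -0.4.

Lagrange interpolation formula:
P(x) = Σ yᵢ × Lᵢ(x)
where Lᵢ(x) = Π_{j≠i} (x - xⱼ)/(xᵢ - xⱼ)

L_0(-0.4) = (-0.4 - 0)/(-2 - 0) × (-0.4 - 2)/(-2 - 2) × (-0.4 - 4)/(-2 - 4) = 0.088000
L_1(-0.4) = (-0.4 - (-2))/(0 - (-2)) × (-0.4 - 2)/(0 - 2) × (-0.4 - 4)/(0 - 4) = 1.056000
L_2(-0.4) = (-0.4 - (-2))/(2 - (-2)) × (-0.4 - 0)/(2 - 0) × (-0.4 - 4)/(2 - 4) = -0.176000
L_3(-0.4) = (-0.4 - (-2))/(4 - (-2)) × (-0.4 - 0)/(4 - 0) × (-0.4 - 2)/(4 - 2) = 0.032000

P(-0.4) = 19×L_0(-0.4) + (-5)×L_1(-0.4) + (-4)×L_2(-0.4) + 3×L_3(-0.4)
P(-0.4) = -2.808000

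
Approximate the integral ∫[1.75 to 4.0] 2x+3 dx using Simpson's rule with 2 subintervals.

f(x) = 2x+3
a = 1.75, b = 4.0, n = 2
h = (b - a)/n = 1.125000

Simpson's rule: (h/3)[f(x₀) + 4f(x₁) + 2f(x₂) + ... + f(xₙ)]

x_0 = 1.7500, f(x_0) = 6.500000, coefficient = 1
x_1 = 2.8750, f(x_1) = 8.750000, coefficient = 4
x_2 = 4.0000, f(x_2) = 11.000000, coefficient = 1

I ≈ (1.125000/3) × 52.500000 = 19.687500
Exact value: 19.687500
Error: 0.000000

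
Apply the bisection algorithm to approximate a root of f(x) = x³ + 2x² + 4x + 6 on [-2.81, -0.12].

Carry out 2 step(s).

f(x) = x³ + 2x² + 4x + 6
Initial interval: [-2.81, -0.12]

Iteration 1:
  c_1 = (-2.810000 + (-0.120000))/2 = -1.465000
  f(c_1) = f(-1.465000) = 1.288230
  f(a) × f(c) < 0, new interval: [-2.810000, -1.465000]
Iteration 2:
  c_2 = (-2.810000 + (-1.465000))/2 = -2.137500
  f(c_2) = f(-2.137500) = -3.178225
  f(a) × f(c) ≥ 0, new interval: [-2.137500, -1.465000]

After 2 iteration(s), the approximation is c_2 = -2.137500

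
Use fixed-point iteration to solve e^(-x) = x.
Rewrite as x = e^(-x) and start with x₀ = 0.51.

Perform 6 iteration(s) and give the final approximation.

Equation: e^(-x) = x
Fixed-point form: x = e^(-x)
x₀ = 0.51

x_1 = g(0.510000) = 0.600496
x_2 = g(0.600496) = 0.548540
x_3 = g(0.548540) = 0.577793
x_4 = g(0.577793) = 0.561135
x_5 = g(0.561135) = 0.570561
x_6 = g(0.570561) = 0.565208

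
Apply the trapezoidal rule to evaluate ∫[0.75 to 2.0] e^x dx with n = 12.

f(x) = e^x
a = 0.75, b = 2.0, n = 12
h = (b - a)/n = 0.104167

Trapezoidal rule: (h/2)[f(x₀) + 2f(x₁) + 2f(x₂) + ... + f(xₙ)]

x_0 = 0.7500, f(x_0) = 2.117000, coefficient = 1
x_1 = 0.8542, f(x_1) = 2.349416, coefficient = 2
x_2 = 0.9583, f(x_2) = 2.607347, coefficient = 2
x_3 = 1.0625, f(x_3) = 2.893596, coefficient = 2
x_4 = 1.1667, f(x_4) = 3.211271, coefficient = 2
x_5 = 1.2708, f(x_5) = 3.563821, coefficient = 2
x_6 = 1.3750, f(x_6) = 3.955077, coefficient = 2
x_7 = 1.4792, f(x_7) = 4.389286, coefficient = 2
x_8 = 1.5833, f(x_8) = 4.871166, coefficient = 2
x_9 = 1.6875, f(x_9) = 5.405949, coefficient = 2
x_10 = 1.7917, f(x_10) = 5.999443, coefficient = 2
x_11 = 1.8958, f(x_11) = 6.658095, coefficient = 2
x_12 = 2.0000, f(x_12) = 7.389056, coefficient = 1

I ≈ (0.104167/2) × 101.314989 = 5.276822
Exact value: 5.272056
Error: 0.004766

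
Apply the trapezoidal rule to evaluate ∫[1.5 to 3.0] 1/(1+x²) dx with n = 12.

f(x) = 1/(1+x²)
a = 1.5, b = 3.0, n = 12
h = (b - a)/n = 0.125000

Trapezoidal rule: (h/2)[f(x₀) + 2f(x₁) + 2f(x₂) + ... + f(xₙ)]

x_0 = 1.5000, f(x_0) = 0.307692, coefficient = 1
x_1 = 1.6250, f(x_1) = 0.274678, coefficient = 2
x_2 = 1.7500, f(x_2) = 0.246154, coefficient = 2
x_3 = 1.8750, f(x_3) = 0.221453, coefficient = 2
x_4 = 2.0000, f(x_4) = 0.200000, coefficient = 2
x_5 = 2.1250, f(x_5) = 0.181303, coefficient = 2
x_6 = 2.2500, f(x_6) = 0.164948, coefficient = 2
x_7 = 2.3750, f(x_7) = 0.150588, coefficient = 2
x_8 = 2.5000, f(x_8) = 0.137931, coefficient = 2
x_9 = 2.6250, f(x_9) = 0.126733, coefficient = 2
x_10 = 2.7500, f(x_10) = 0.116788, coefficient = 2
x_11 = 2.8750, f(x_11) = 0.107926, coefficient = 2
x_12 = 3.0000, f(x_12) = 0.100000, coefficient = 1

I ≈ (0.125000/2) × 4.264698 = 0.266544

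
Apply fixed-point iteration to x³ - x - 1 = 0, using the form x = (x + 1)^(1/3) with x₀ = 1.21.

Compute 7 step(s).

Equation: x³ - x - 1 = 0
Fixed-point form: x = (x + 1)^(1/3)
x₀ = 1.21

x_1 = g(1.210000) = 1.302559
x_2 = g(1.302559) = 1.320496
x_3 = g(1.320496) = 1.323915
x_4 = g(1.323915) = 1.324566
x_5 = g(1.324566) = 1.324689
x_6 = g(1.324689) = 1.324712
x_7 = g(1.324712) = 1.324717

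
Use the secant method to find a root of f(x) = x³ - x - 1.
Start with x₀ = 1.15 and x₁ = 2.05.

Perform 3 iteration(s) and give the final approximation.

f(x) = x³ - x - 1
x₀ = 1.15, x₁ = 2.05

Secant formula: x_{n+1} = x_n - f(x_n)(x_n - x_{n-1})/(f(x_n) - f(x_{n-1}))

Iteration 1:
  f(1.150000) = -0.629125
  f(2.050000) = 5.565125
  x_2 = 2.050000 - 5.565125×(2.050000 - 1.150000)/(5.565125 - (-0.629125))
       = 1.241409
Iteration 2:
  f(2.050000) = 5.565125
  f(1.241409) = -0.328277
  x_3 = 1.241409 - (-0.328277)×(1.241409 - 2.050000)/(-0.328277 - 5.565125)
       = 1.286450
Iteration 3:
  f(1.241409) = -0.328277
  f(1.286450) = -0.157436
  x_4 = 1.286450 - (-0.157436)×(1.286450 - 1.241409)/(-0.157436 - (-0.328277))
       = 1.327956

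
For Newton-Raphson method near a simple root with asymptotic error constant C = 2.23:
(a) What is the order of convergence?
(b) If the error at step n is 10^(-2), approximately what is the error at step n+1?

(a) Newton-Raphson has quadratic (order 2) convergence near simple roots.
    This means |e_{n+1}| ≈ C|e_n|².

(b) With |e_n| = 10^(-2) and C = 2.23:
    |e_{n+1}| ≈ 2.23 × (10^(-2))² = 2.23 × 10^(-4)

(a) 2 (quadratic); (b) |e_{n+1}| ≈ 2.230e-04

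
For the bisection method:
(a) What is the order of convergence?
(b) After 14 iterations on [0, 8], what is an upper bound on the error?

(a) Bisection has linear (order 1) convergence; the error is halved each step.

(b) Error bound = (b-a)/2^n = (8 - 0)/2^{14}
    = 8/2^{14}

(a) 1 (linear); (b) error ≤ 4.88e-04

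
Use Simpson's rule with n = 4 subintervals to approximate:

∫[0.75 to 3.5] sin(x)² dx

f(x) = sin(x)²
a = 0.75, b = 3.5, n = 4
h = (b - a)/n = 0.687500

Simpson's rule: (h/3)[f(x₀) + 4f(x₁) + 2f(x₂) + ... + f(xₙ)]

x_0 = 0.7500, f(x_0) = 0.464631, coefficient = 1
x_1 = 1.4375, f(x_1) = 0.982337, coefficient = 4
x_2 = 2.1250, f(x_2) = 0.723044, coefficient = 2
x_3 = 2.8125, f(x_3) = 0.104448, coefficient = 4
x_4 = 3.5000, f(x_4) = 0.123049, coefficient = 1

I ≈ (0.687500/3) × 6.380909 = 1.462292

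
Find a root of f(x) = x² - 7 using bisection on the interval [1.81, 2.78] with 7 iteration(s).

f(x) = x² - 7
Initial interval: [1.81, 2.78]

Iteration 1:
  c_1 = (1.810000 + 2.780000)/2 = 2.295000
  f(c_1) = f(2.295000) = -1.732975
  f(a) × f(c) ≥ 0, new interval: [2.295000, 2.780000]
Iteration 2:
  c_2 = (2.295000 + 2.780000)/2 = 2.537500
  f(c_2) = f(2.537500) = -0.561094
  f(a) × f(c) ≥ 0, new interval: [2.537500, 2.780000]
Iteration 3:
  c_3 = (2.537500 + 2.780000)/2 = 2.658750
  f(c_3) = f(2.658750) = 0.068952
  f(a) × f(c) < 0, new interval: [2.537500, 2.658750]
Iteration 4:
  c_4 = (2.537500 + 2.658750)/2 = 2.598125
  f(c_4) = f(2.598125) = -0.249746
  f(a) × f(c) ≥ 0, new interval: [2.598125, 2.658750]
Iteration 5:
  c_5 = (2.598125 + 2.658750)/2 = 2.628437
  f(c_5) = f(2.628437) = -0.091316
  f(a) × f(c) ≥ 0, new interval: [2.628437, 2.658750]
Iteration 6:
  c_6 = (2.628437 + 2.658750)/2 = 2.643594
  f(c_6) = f(2.643594) = -0.011412
  f(a) × f(c) ≥ 0, new interval: [2.643594, 2.658750]
Iteration 7:
  c_7 = (2.643594 + 2.658750)/2 = 2.651172
  f(c_7) = f(2.651172) = 0.028712
  f(a) × f(c) < 0, new interval: [2.643594, 2.651172]

After 7 iteration(s), the approximation is c_7 = 2.651172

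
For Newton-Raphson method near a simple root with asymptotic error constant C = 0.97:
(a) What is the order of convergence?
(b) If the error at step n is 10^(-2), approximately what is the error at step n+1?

(a) Newton-Raphson has quadratic (order 2) convergence near simple roots.
    This means |e_{n+1}| ≈ C|e_n|².

(b) With |e_n| = 10^(-2) and C = 0.97:
    |e_{n+1}| ≈ 0.97 × (10^(-2))² = 0.97 × 10^(-4)

(a) 2 (quadratic); (b) |e_{n+1}| ≈ 9.700e-05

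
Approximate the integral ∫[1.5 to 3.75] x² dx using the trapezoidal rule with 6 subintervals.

f(x) = x²
a = 1.5, b = 3.75, n = 6
h = (b - a)/n = 0.375000

Trapezoidal rule: (h/2)[f(x₀) + 2f(x₁) + 2f(x₂) + ... + f(xₙ)]

x_0 = 1.5000, f(x_0) = 2.250000, coefficient = 1
x_1 = 1.8750, f(x_1) = 3.515625, coefficient = 2
x_2 = 2.2500, f(x_2) = 5.062500, coefficient = 2
x_3 = 2.6250, f(x_3) = 6.890625, coefficient = 2
x_4 = 3.0000, f(x_4) = 9.000000, coefficient = 2
x_5 = 3.3750, f(x_5) = 11.390625, coefficient = 2
x_6 = 3.7500, f(x_6) = 14.062500, coefficient = 1

I ≈ (0.375000/2) × 88.031250 = 16.505859
Exact value: 16.453125
Error: 0.052734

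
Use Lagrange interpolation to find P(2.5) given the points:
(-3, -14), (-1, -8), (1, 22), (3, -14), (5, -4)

Lagrange interpolation formula:
P(x) = Σ yᵢ × Lᵢ(x)
where Lᵢ(x) = Π_{j≠i} (x - xⱼ)/(xᵢ - xⱼ)

L_0(2.5) = (2.5 - (-1))/(-3 - (-1)) × (2.5 - 1)/(-3 - 1) × (2.5 - 3)/(-3 - 3) × (2.5 - 5)/(-3 - 5) = 0.017090
L_1(2.5) = (2.5 - (-3))/(-1 - (-3)) × (2.5 - 1)/(-1 - 1) × (2.5 - 3)/(-1 - 3) × (2.5 - 5)/(-1 - 5) = -0.107422
L_2(2.5) = (2.5 - (-3))/(1 - (-3)) × (2.5 - (-1))/(1 - (-1)) × (2.5 - 3)/(1 - 3) × (2.5 - 5)/(1 - 5) = 0.375977
L_3(2.5) = (2.5 - (-3))/(3 - (-3)) × (2.5 - (-1))/(3 - (-1)) × (2.5 - 1)/(3 - 1) × (2.5 - 5)/(3 - 5) = 0.751953
L_4(2.5) = (2.5 - (-3))/(5 - (-3)) × (2.5 - (-1))/(5 - (-1)) × (2.5 - 1)/(5 - 1) × (2.5 - 3)/(5 - 3) = -0.037598

P(2.5) = (-14)×L_0(2.5) + (-8)×L_1(2.5) + 22×L_2(2.5) + (-14)×L_3(2.5) + (-4)×L_4(2.5)
P(2.5) = -1.485352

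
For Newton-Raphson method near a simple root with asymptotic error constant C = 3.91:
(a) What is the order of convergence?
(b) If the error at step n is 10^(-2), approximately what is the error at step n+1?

(a) Newton-Raphson has quadratic (order 2) convergence near simple roots.
    This means |e_{n+1}| ≈ C|e_n|².

(b) With |e_n| = 10^(-2) and C = 3.91:
    |e_{n+1}| ≈ 3.91 × (10^(-2))² = 3.91 × 10^(-4)

(a) 2 (quadratic); (b) |e_{n+1}| ≈ 3.910e-04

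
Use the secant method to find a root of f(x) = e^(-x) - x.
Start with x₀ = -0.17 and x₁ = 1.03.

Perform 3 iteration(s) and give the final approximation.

f(x) = e^(-x) - x
x₀ = -0.17, x₁ = 1.03

Secant formula: x_{n+1} = x_n - f(x_n)(x_n - x_{n-1})/(f(x_n) - f(x_{n-1}))

Iteration 1:
  f(-0.170000) = 1.355305
  f(1.030000) = -0.672993
  x_2 = 1.030000 - (-0.672993)×(1.030000 - (-0.170000))/(-0.672993 - 1.355305)
       = 0.631838
Iteration 2:
  f(1.030000) = -0.672993
  f(0.631838) = -0.100224
  x_3 = 0.631838 - (-0.100224)×(0.631838 - 1.030000)/(-0.100224 - (-0.672993))
       = 0.562167
Iteration 3:
  f(0.631838) = -0.100224
  f(0.562167) = 0.007806
  x_4 = 0.562167 - 0.007806×(0.562167 - 0.631838)/(0.007806 - (-0.100224))
       = 0.567201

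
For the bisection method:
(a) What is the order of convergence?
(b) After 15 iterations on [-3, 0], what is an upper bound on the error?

(a) Bisection has linear (order 1) convergence; the error is halved each step.

(b) Error bound = (b-a)/2^n = (0 - (-3))/2^{15}
    = 3/2^{15}

(a) 1 (linear); (b) error ≤ 9.16e-05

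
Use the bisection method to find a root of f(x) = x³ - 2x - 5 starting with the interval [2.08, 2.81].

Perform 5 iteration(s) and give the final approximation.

f(x) = x³ - 2x - 5
Initial interval: [2.08, 2.81]

Iteration 1:
  c_1 = (2.080000 + 2.810000)/2 = 2.445000
  f(c_1) = f(2.445000) = 4.726271
  f(a) × f(c) < 0, new interval: [2.080000, 2.445000]
Iteration 2:
  c_2 = (2.080000 + 2.445000)/2 = 2.262500
  f(c_2) = f(2.262500) = 2.056525
  f(a) × f(c) < 0, new interval: [2.080000, 2.262500]
Iteration 3:
  c_3 = (2.080000 + 2.262500)/2 = 2.171250
  f(c_3) = f(2.171250) = 0.893482
  f(a) × f(c) < 0, new interval: [2.080000, 2.171250]
Iteration 4:
  c_4 = (2.080000 + 2.171250)/2 = 2.125625
  f(c_4) = f(2.125625) = 0.352922
  f(a) × f(c) < 0, new interval: [2.080000, 2.125625]
Iteration 5:
  c_5 = (2.080000 + 2.125625)/2 = 2.102813
  f(c_5) = f(2.102813) = 0.092634
  f(a) × f(c) < 0, new interval: [2.080000, 2.102813]

After 5 iteration(s), the approximation is c_5 = 2.102813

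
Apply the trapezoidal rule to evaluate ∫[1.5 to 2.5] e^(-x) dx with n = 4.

f(x) = e^(-x)
a = 1.5, b = 2.5, n = 4
h = (b - a)/n = 0.250000

Trapezoidal rule: (h/2)[f(x₀) + 2f(x₁) + 2f(x₂) + ... + f(xₙ)]

x_0 = 1.5000, f(x_0) = 0.223130, coefficient = 1
x_1 = 1.7500, f(x_1) = 0.173774, coefficient = 2
x_2 = 2.0000, f(x_2) = 0.135335, coefficient = 2
x_3 = 2.2500, f(x_3) = 0.105399, coefficient = 2
x_4 = 2.5000, f(x_4) = 0.082085, coefficient = 1

I ≈ (0.250000/2) × 1.134232 = 0.141779
Exact value: 0.141045
Error: 0.000734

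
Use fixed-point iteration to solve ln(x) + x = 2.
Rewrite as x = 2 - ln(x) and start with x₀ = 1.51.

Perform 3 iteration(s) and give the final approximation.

Equation: ln(x) + x = 2
Fixed-point form: x = 2 - ln(x)
x₀ = 1.51

x_1 = g(1.510000) = 1.587890
x_2 = g(1.587890) = 1.537594
x_3 = g(1.537594) = 1.569781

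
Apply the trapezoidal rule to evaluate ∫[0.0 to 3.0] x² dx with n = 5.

f(x) = x²
a = 0.0, b = 3.0, n = 5
h = (b - a)/n = 0.600000

Trapezoidal rule: (h/2)[f(x₀) + 2f(x₁) + 2f(x₂) + ... + f(xₙ)]

x_0 = 0.0000, f(x_0) = 0.000000, coefficient = 1
x_1 = 0.6000, f(x_1) = 0.360000, coefficient = 2
x_2 = 1.2000, f(x_2) = 1.440000, coefficient = 2
x_3 = 1.8000, f(x_3) = 3.240000, coefficient = 2
x_4 = 2.4000, f(x_4) = 5.760000, coefficient = 2
x_5 = 3.0000, f(x_5) = 9.000000, coefficient = 1

I ≈ (0.600000/2) × 30.600000 = 9.180000
Exact value: 9.000000
Error: 0.180000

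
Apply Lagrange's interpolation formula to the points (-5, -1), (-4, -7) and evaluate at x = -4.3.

Lagrange interpolation formula:
P(x) = Σ yᵢ × Lᵢ(x)
where Lᵢ(x) = Π_{j≠i} (x - xⱼ)/(xᵢ - xⱼ)

L_0(-4.3) = (-4.3 - (-4))/(-5 - (-4)) = 0.300000
L_1(-4.3) = (-4.3 - (-5))/(-4 - (-5)) = 0.700000

P(-4.3) = (-1)×L_0(-4.3) + (-7)×L_1(-4.3)
P(-4.3) = -5.200000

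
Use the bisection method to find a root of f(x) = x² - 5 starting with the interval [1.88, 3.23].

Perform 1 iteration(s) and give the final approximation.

f(x) = x² - 5
Initial interval: [1.88, 3.23]

Iteration 1:
  c_1 = (1.880000 + 3.230000)/2 = 2.555000
  f(c_1) = f(2.555000) = 1.528025
  f(a) × f(c) < 0, new interval: [1.880000, 2.555000]

After 1 iteration(s), the approximation is c_1 = 2.555000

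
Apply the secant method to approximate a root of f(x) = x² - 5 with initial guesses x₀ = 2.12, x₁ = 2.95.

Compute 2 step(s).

f(x) = x² - 5
x₀ = 2.12, x₁ = 2.95

Secant formula: x_{n+1} = x_n - f(x_n)(x_n - x_{n-1})/(f(x_n) - f(x_{n-1}))

Iteration 1:
  f(2.120000) = -0.505600
  f(2.950000) = 3.702500
  x_2 = 2.950000 - 3.702500×(2.950000 - 2.120000)/(3.702500 - (-0.505600))
       = 2.219724
Iteration 2:
  f(2.950000) = 3.702500
  f(2.219724) = -0.072826
  x_3 = 2.219724 - (-0.072826)×(2.219724 - 2.950000)/(-0.072826 - 3.702500)
       = 2.233811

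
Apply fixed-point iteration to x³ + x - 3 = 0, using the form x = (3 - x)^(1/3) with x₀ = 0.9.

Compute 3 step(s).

Equation: x³ + x - 3 = 0
Fixed-point form: x = (3 - x)^(1/3)
x₀ = 0.9

x_1 = g(0.900000) = 1.280579
x_2 = g(1.280579) = 1.198011
x_3 = g(1.198011) = 1.216888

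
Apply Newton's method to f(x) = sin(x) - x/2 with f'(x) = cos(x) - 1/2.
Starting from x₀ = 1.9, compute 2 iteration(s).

f(x) = sin(x) - x/2
f'(x) = cos(x) - 1/2
x₀ = 1.9

Newton-Raphson formula: x_{n+1} = x_n - f(x_n)/f'(x_n)

Iteration 1:
  f(1.900000) = -0.003700
  f'(1.900000) = -0.823290
  x_1 = 1.900000 - (-0.003700)/(-0.823290) = 1.895506
Iteration 2:
  f(1.895506) = -0.000010
  f'(1.895506) = -0.819034
  x_2 = 1.895506 - (-0.000010)/(-0.819034) = 1.895494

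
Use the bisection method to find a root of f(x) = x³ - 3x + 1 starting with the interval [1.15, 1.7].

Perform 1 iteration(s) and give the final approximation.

f(x) = x³ - 3x + 1
Initial interval: [1.15, 1.7]

Iteration 1:
  c_1 = (1.150000 + 1.700000)/2 = 1.425000
  f(c_1) = f(1.425000) = -0.381359
  f(a) × f(c) ≥ 0, new interval: [1.425000, 1.700000]

After 1 iteration(s), the approximation is c_1 = 1.425000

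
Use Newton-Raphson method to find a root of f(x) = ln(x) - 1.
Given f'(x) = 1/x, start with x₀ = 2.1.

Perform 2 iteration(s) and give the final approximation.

f(x) = ln(x) - 1
f'(x) = 1/x
x₀ = 2.1

Newton-Raphson formula: x_{n+1} = x_n - f(x_n)/f'(x_n)

Iteration 1:
  f(2.100000) = -0.258063
  f'(2.100000) = 0.476190
  x_1 = 2.100000 - (-0.258063)/0.476190 = 2.641932
Iteration 2:
  f(2.641932) = -0.028490
  f'(2.641932) = 0.378511
  x_2 = 2.641932 - (-0.028490)/0.378511 = 2.717199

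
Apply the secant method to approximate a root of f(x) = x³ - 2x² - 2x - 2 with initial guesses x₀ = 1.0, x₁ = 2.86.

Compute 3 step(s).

f(x) = x³ - 2x² - 2x - 2
x₀ = 1.0, x₁ = 2.86

Secant formula: x_{n+1} = x_n - f(x_n)(x_n - x_{n-1})/(f(x_n) - f(x_{n-1}))

Iteration 1:
  f(1.000000) = -5.000000
  f(2.860000) = -0.685544
  x_2 = 2.860000 - (-0.685544)×(2.860000 - 1.000000)/(-0.685544 - (-5.000000))
       = 3.155544
Iteration 2:
  f(2.860000) = -0.685544
  f(3.155544) = 3.195194
  x_3 = 3.155544 - 3.195194×(3.155544 - 2.860000)/(3.195194 - (-0.685544))
       = 2.912209
Iteration 3:
  f(3.155544) = 3.195194
  f(2.912209) = -0.088012
  x_4 = 2.912209 - (-0.088012)×(2.912209 - 3.155544)/(-0.088012 - 3.195194)
       = 2.918732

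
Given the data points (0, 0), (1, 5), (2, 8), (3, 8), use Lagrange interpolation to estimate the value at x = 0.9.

Lagrange interpolation formula:
P(x) = Σ yᵢ × Lᵢ(x)
where Lᵢ(x) = Π_{j≠i} (x - xⱼ)/(xᵢ - xⱼ)

L_0(0.9) = (0.9 - 1)/(0 - 1) × (0.9 - 2)/(0 - 2) × (0.9 - 3)/(0 - 3) = 0.038500
L_1(0.9) = (0.9 - 0)/(1 - 0) × (0.9 - 2)/(1 - 2) × (0.9 - 3)/(1 - 3) = 1.039500
L_2(0.9) = (0.9 - 0)/(2 - 0) × (0.9 - 1)/(2 - 1) × (0.9 - 3)/(2 - 3) = -0.094500
L_3(0.9) = (0.9 - 0)/(3 - 0) × (0.9 - 1)/(3 - 1) × (0.9 - 2)/(3 - 2) = 0.016500

P(0.9) = 0×L_0(0.9) + 5×L_1(0.9) + 8×L_2(0.9) + 8×L_3(0.9)
P(0.9) = 4.573500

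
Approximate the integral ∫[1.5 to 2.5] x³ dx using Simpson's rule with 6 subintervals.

f(x) = x³
a = 1.5, b = 2.5, n = 6
h = (b - a)/n = 0.166667

Simpson's rule: (h/3)[f(x₀) + 4f(x₁) + 2f(x₂) + ... + f(xₙ)]

x_0 = 1.5000, f(x_0) = 3.375000, coefficient = 1
x_1 = 1.6667, f(x_1) = 4.629630, coefficient = 4
x_2 = 1.8333, f(x_2) = 6.162037, coefficient = 2
x_3 = 2.0000, f(x_3) = 8.000000, coefficient = 4
x_4 = 2.1667, f(x_4) = 10.171296, coefficient = 2
x_5 = 2.3333, f(x_5) = 12.703704, coefficient = 4
x_6 = 2.5000, f(x_6) = 15.625000, coefficient = 1

I ≈ (0.166667/3) × 153.000000 = 8.500000
Exact value: 8.500000
Error: 0.000000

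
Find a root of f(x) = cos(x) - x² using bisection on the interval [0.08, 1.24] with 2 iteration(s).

f(x) = cos(x) - x²
Initial interval: [0.08, 1.24]

Iteration 1:
  c_1 = (0.080000 + 1.240000)/2 = 0.660000
  f(c_1) = f(0.660000) = 0.354392
  f(a) × f(c) ≥ 0, new interval: [0.660000, 1.240000]
Iteration 2:
  c_2 = (0.660000 + 1.240000)/2 = 0.950000
  f(c_2) = f(0.950000) = -0.320817
  f(a) × f(c) < 0, new interval: [0.660000, 0.950000]

After 2 iteration(s), the approximation is c_2 = 0.950000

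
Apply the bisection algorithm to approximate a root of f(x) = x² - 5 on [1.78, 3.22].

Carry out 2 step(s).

f(x) = x² - 5
Initial interval: [1.78, 3.22]

Iteration 1:
  c_1 = (1.780000 + 3.220000)/2 = 2.500000
  f(c_1) = f(2.500000) = 1.250000
  f(a) × f(c) < 0, new interval: [1.780000, 2.500000]
Iteration 2:
  c_2 = (1.780000 + 2.500000)/2 = 2.140000
  f(c_2) = f(2.140000) = -0.420400
  f(a) × f(c) ≥ 0, new interval: [2.140000, 2.500000]

After 2 iteration(s), the approximation is c_2 = 2.140000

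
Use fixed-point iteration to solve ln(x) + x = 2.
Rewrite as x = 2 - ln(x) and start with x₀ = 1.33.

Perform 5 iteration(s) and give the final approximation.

Equation: ln(x) + x = 2
Fixed-point form: x = 2 - ln(x)
x₀ = 1.33

x_1 = g(1.330000) = 1.714821
x_2 = g(1.714821) = 1.460691
x_3 = g(1.460691) = 1.621090
x_4 = g(1.621090) = 1.516901
x_5 = g(1.516901) = 1.583330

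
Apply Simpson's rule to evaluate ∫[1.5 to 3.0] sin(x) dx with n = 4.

f(x) = sin(x)
a = 1.5, b = 3.0, n = 4
h = (b - a)/n = 0.375000

Simpson's rule: (h/3)[f(x₀) + 4f(x₁) + 2f(x₂) + ... + f(xₙ)]

x_0 = 1.5000, f(x_0) = 0.997495, coefficient = 1
x_1 = 1.8750, f(x_1) = 0.954086, coefficient = 4
x_2 = 2.2500, f(x_2) = 0.778073, coefficient = 2
x_3 = 2.6250, f(x_3) = 0.493920, coefficient = 4
x_4 = 3.0000, f(x_4) = 0.141120, coefficient = 1

I ≈ (0.375000/3) × 8.486786 = 1.060848
Exact value: 1.060730
Error: 0.000119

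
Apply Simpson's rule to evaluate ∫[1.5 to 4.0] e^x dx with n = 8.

f(x) = e^x
a = 1.5, b = 4.0, n = 8
h = (b - a)/n = 0.312500

Simpson's rule: (h/3)[f(x₀) + 4f(x₁) + 2f(x₂) + ... + f(xₙ)]

x_0 = 1.5000, f(x_0) = 4.481689, coefficient = 1
x_1 = 1.8125, f(x_1) = 6.125743, coefficient = 4
x_2 = 2.1250, f(x_2) = 8.372897, coefficient = 2
x_3 = 2.4375, f(x_3) = 11.444394, coefficient = 4
x_4 = 2.7500, f(x_4) = 15.642632, coefficient = 2
x_5 = 3.0625, f(x_5) = 21.380943, coefficient = 4
x_6 = 3.3750, f(x_6) = 29.224284, coefficient = 2
x_7 = 3.6875, f(x_7) = 39.944860, coefficient = 4
x_8 = 4.0000, f(x_8) = 54.598150, coefficient = 1

I ≈ (0.312500/3) × 481.143222 = 50.119086
Exact value: 50.116461
Error: 0.002625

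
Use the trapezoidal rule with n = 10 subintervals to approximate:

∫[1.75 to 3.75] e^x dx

f(x) = e^x
a = 1.75, b = 3.75, n = 10
h = (b - a)/n = 0.200000

Trapezoidal rule: (h/2)[f(x₀) + 2f(x₁) + 2f(x₂) + ... + f(xₙ)]

x_0 = 1.7500, f(x_0) = 5.754603, coefficient = 1
x_1 = 1.9500, f(x_1) = 7.028688, coefficient = 2
x_2 = 2.1500, f(x_2) = 8.584858, coefficient = 2
x_3 = 2.3500, f(x_3) = 10.485570, coefficient = 2
x_4 = 2.5500, f(x_4) = 12.807104, coefficient = 2
x_5 = 2.7500, f(x_5) = 15.642632, coefficient = 2
x_6 = 2.9500, f(x_6) = 19.105954, coefficient = 2
x_7 = 3.1500, f(x_7) = 23.336065, coefficient = 2
x_8 = 3.3500, f(x_8) = 28.502734, coefficient = 2
x_9 = 3.5500, f(x_9) = 34.813317, coefficient = 2
x_10 = 3.7500, f(x_10) = 42.521082, coefficient = 1

I ≈ (0.200000/2) × 368.889526 = 36.888953
Exact value: 36.766479
Error: 0.122473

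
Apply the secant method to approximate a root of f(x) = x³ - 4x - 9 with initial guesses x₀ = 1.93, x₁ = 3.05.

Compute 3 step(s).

f(x) = x³ - 4x - 9
x₀ = 1.93, x₁ = 3.05

Secant formula: x_{n+1} = x_n - f(x_n)(x_n - x_{n-1})/(f(x_n) - f(x_{n-1}))

Iteration 1:
  f(1.930000) = -9.530943
  f(3.050000) = 7.172625
  x_2 = 3.050000 - 7.172625×(3.050000 - 1.930000)/(7.172625 - (-9.530943))
       = 2.569064
Iteration 2:
  f(3.050000) = 7.172625
  f(2.569064) = -2.320196
  x_3 = 2.569064 - (-2.320196)×(2.569064 - 3.050000)/(-2.320196 - 7.172625)
       = 2.686613
Iteration 3:
  f(2.569064) = -2.320196
  f(2.686613) = -0.354782
  x_4 = 2.686613 - (-0.354782)×(2.686613 - 2.569064)/(-0.354782 - (-2.320196))
       = 2.707832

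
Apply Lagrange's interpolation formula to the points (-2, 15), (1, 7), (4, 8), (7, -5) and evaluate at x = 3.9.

Lagrange interpolation formula:
P(x) = Σ yᵢ × Lᵢ(x)
where Lᵢ(x) = Π_{j≠i} (x - xⱼ)/(xᵢ - xⱼ)

L_0(3.9) = (3.9 - 1)/(-2 - 1) × (3.9 - 4)/(-2 - 4) × (3.9 - 7)/(-2 - 7) = -0.005549
L_1(3.9) = (3.9 - (-2))/(1 - (-2)) × (3.9 - 4)/(1 - 4) × (3.9 - 7)/(1 - 7) = 0.033870
L_2(3.9) = (3.9 - (-2))/(4 - (-2)) × (3.9 - 1)/(4 - 1) × (3.9 - 7)/(4 - 7) = 0.982241
L_3(3.9) = (3.9 - (-2))/(7 - (-2)) × (3.9 - 1)/(7 - 1) × (3.9 - 4)/(7 - 4) = -0.010562

P(3.9) = 15×L_0(3.9) + 7×L_1(3.9) + 8×L_2(3.9) + (-5)×L_3(3.9)
P(3.9) = 8.064586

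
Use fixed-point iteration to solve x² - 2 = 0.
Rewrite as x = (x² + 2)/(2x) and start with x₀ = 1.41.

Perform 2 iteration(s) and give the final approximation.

Equation: x² - 2 = 0
Fixed-point form: x = (x² + 2)/(2x)
x₀ = 1.41

x_1 = g(1.410000) = 1.414220
x_2 = g(1.414220) = 1.414214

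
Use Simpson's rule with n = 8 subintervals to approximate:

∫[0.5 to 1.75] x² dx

f(x) = x²
a = 0.5, b = 1.75, n = 8
h = (b - a)/n = 0.156250

Simpson's rule: (h/3)[f(x₀) + 4f(x₁) + 2f(x₂) + ... + f(xₙ)]

x_0 = 0.5000, f(x_0) = 0.250000, coefficient = 1
x_1 = 0.6562, f(x_1) = 0.430664, coefficient = 4
x_2 = 0.8125, f(x_2) = 0.660156, coefficient = 2
x_3 = 0.9688, f(x_3) = 0.938477, coefficient = 4
x_4 = 1.1250, f(x_4) = 1.265625, coefficient = 2
x_5 = 1.2812, f(x_5) = 1.641602, coefficient = 4
x_6 = 1.4375, f(x_6) = 2.066406, coefficient = 2
x_7 = 1.5938, f(x_7) = 2.540039, coefficient = 4
x_8 = 1.7500, f(x_8) = 3.062500, coefficient = 1

I ≈ (0.156250/3) × 33.500000 = 1.744792
Exact value: 1.744792
Error: 0.000000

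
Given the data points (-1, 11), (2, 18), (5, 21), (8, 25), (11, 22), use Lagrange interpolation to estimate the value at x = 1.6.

Lagrange interpolation formula:
P(x) = Σ yᵢ × Lᵢ(x)
where Lᵢ(x) = Π_{j≠i} (x - xⱼ)/(xᵢ - xⱼ)

L_0(1.6) = (1.6 - 2)/(-1 - 2) × (1.6 - 5)/(-1 - 5) × (1.6 - 8)/(-1 - 8) × (1.6 - 11)/(-1 - 11) = 0.042087
L_1(1.6) = (1.6 - (-1))/(2 - (-1)) × (1.6 - 5)/(2 - 5) × (1.6 - 8)/(2 - 8) × (1.6 - 11)/(2 - 11) = 1.094268
L_2(1.6) = (1.6 - (-1))/(5 - (-1)) × (1.6 - 2)/(5 - 2) × (1.6 - 8)/(5 - 8) × (1.6 - 11)/(5 - 11) = -0.193106
L_3(1.6) = (1.6 - (-1))/(8 - (-1)) × (1.6 - 2)/(8 - 2) × (1.6 - 5)/(8 - 5) × (1.6 - 11)/(8 - 11) = 0.068392
L_4(1.6) = (1.6 - (-1))/(11 - (-1)) × (1.6 - 2)/(11 - 2) × (1.6 - 5)/(11 - 5) × (1.6 - 8)/(11 - 8) = -0.011641

P(1.6) = 11×L_0(1.6) + 18×L_1(1.6) + 21×L_2(1.6) + 25×L_3(1.6) + 22×L_4(1.6)
P(1.6) = 17.558249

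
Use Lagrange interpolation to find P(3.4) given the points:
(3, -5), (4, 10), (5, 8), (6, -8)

Lagrange interpolation formula:
P(x) = Σ yᵢ × Lᵢ(x)
where Lᵢ(x) = Π_{j≠i} (x - xⱼ)/(xᵢ - xⱼ)

L_0(3.4) = (3.4 - 4)/(3 - 4) × (3.4 - 5)/(3 - 5) × (3.4 - 6)/(3 - 6) = 0.416000
L_1(3.4) = (3.4 - 3)/(4 - 3) × (3.4 - 5)/(4 - 5) × (3.4 - 6)/(4 - 6) = 0.832000
L_2(3.4) = (3.4 - 3)/(5 - 3) × (3.4 - 4)/(5 - 4) × (3.4 - 6)/(5 - 6) = -0.312000
L_3(3.4) = (3.4 - 3)/(6 - 3) × (3.4 - 4)/(6 - 4) × (3.4 - 5)/(6 - 5) = 0.064000

P(3.4) = (-5)×L_0(3.4) + 10×L_1(3.4) + 8×L_2(3.4) + (-8)×L_3(3.4)
P(3.4) = 3.232000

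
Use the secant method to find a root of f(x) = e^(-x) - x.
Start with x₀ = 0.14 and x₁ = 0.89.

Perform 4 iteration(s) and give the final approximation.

f(x) = e^(-x) - x
x₀ = 0.14, x₁ = 0.89

Secant formula: x_{n+1} = x_n - f(x_n)(x_n - x_{n-1})/(f(x_n) - f(x_{n-1}))

Iteration 1:
  f(0.140000) = 0.729358
  f(0.890000) = -0.479344
  x_2 = 0.890000 - (-0.479344)×(0.890000 - 0.140000)/(-0.479344 - 0.729358)
       = 0.592567
Iteration 2:
  f(0.890000) = -0.479344
  f(0.592567) = -0.039661
  x_3 = 0.592567 - (-0.039661)×(0.592567 - 0.890000)/(-0.039661 - (-0.479344))
       = 0.565738
Iteration 3:
  f(0.592567) = -0.039661
  f(0.565738) = 0.002203
  x_4 = 0.565738 - 0.002203×(0.565738 - 0.592567)/(0.002203 - (-0.039661))
       = 0.567150
Iteration 4:
  f(0.565738) = 0.002203
  f(0.567150) = -0.000010
  x_5 = 0.567150 - (-0.000010)×(0.567150 - 0.565738)/(-0.000010 - 0.002203)
       = 0.567143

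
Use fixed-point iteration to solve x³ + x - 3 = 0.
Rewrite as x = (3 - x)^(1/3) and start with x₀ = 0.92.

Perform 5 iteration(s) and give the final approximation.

Equation: x³ + x - 3 = 0
Fixed-point form: x = (3 - x)^(1/3)
x₀ = 0.92

x_1 = g(0.920000) = 1.276501
x_2 = g(1.276501) = 1.198957
x_3 = g(1.198957) = 1.216675
x_4 = g(1.216675) = 1.212672
x_5 = g(1.212672) = 1.213579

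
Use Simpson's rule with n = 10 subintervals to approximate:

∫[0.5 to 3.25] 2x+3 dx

f(x) = 2x+3
a = 0.5, b = 3.25, n = 10
h = (b - a)/n = 0.275000

Simpson's rule: (h/3)[f(x₀) + 4f(x₁) + 2f(x₂) + ... + f(xₙ)]

x_0 = 0.5000, f(x_0) = 4.000000, coefficient = 1
x_1 = 0.7750, f(x_1) = 4.550000, coefficient = 4
x_2 = 1.0500, f(x_2) = 5.100000, coefficient = 2
x_3 = 1.3250, f(x_3) = 5.650000, coefficient = 4
x_4 = 1.6000, f(x_4) = 6.200000, coefficient = 2
x_5 = 1.8750, f(x_5) = 6.750000, coefficient = 4
x_6 = 2.1500, f(x_6) = 7.300000, coefficient = 2
x_7 = 2.4250, f(x_7) = 7.850000, coefficient = 4
x_8 = 2.7000, f(x_8) = 8.400000, coefficient = 2
x_9 = 2.9750, f(x_9) = 8.950000, coefficient = 4
x_10 = 3.2500, f(x_10) = 9.500000, coefficient = 1

I ≈ (0.275000/3) × 202.500000 = 18.562500
Exact value: 18.562500
Error: 0.000000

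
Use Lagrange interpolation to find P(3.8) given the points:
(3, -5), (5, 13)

Lagrange interpolation formula:
P(x) = Σ yᵢ × Lᵢ(x)
where Lᵢ(x) = Π_{j≠i} (x - xⱼ)/(xᵢ - xⱼ)

L_0(3.8) = (3.8 - 5)/(3 - 5) = 0.600000
L_1(3.8) = (3.8 - 3)/(5 - 3) = 0.400000

P(3.8) = (-5)×L_0(3.8) + 13×L_1(3.8)
P(3.8) = 2.200000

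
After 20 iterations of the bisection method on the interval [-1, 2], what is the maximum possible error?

Bisection error bound: |error| ≤ (b-a)/2^n
|error| ≤ (2 - (-1))/2^20 = 3/2^20
|error| ≤ 0.0000028610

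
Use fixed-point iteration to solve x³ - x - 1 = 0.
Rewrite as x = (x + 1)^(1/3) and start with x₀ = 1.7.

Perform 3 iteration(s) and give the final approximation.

Equation: x³ - x - 1 = 0
Fixed-point form: x = (x + 1)^(1/3)
x₀ = 1.7

x_1 = g(1.700000) = 1.392477
x_2 = g(1.392477) = 1.337465
x_3 = g(1.337465) = 1.327135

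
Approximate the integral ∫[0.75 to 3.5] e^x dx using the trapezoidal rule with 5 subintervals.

f(x) = e^x
a = 0.75, b = 3.5, n = 5
h = (b - a)/n = 0.550000

Trapezoidal rule: (h/2)[f(x₀) + 2f(x₁) + 2f(x₂) + ... + f(xₙ)]

x_0 = 0.7500, f(x_0) = 2.117000, coefficient = 1
x_1 = 1.3000, f(x_1) = 3.669297, coefficient = 2
x_2 = 1.8500, f(x_2) = 6.359820, coefficient = 2
x_3 = 2.4000, f(x_3) = 11.023176, coefficient = 2
x_4 = 2.9500, f(x_4) = 19.105954, coefficient = 2
x_5 = 3.5000, f(x_5) = 33.115452, coefficient = 1

I ≈ (0.550000/2) × 115.548945 = 31.775960
Exact value: 30.998452
Error: 0.777508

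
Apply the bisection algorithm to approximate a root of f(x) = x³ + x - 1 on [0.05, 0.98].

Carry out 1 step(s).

f(x) = x³ + x - 1
Initial interval: [0.05, 0.98]

Iteration 1:
  c_1 = (0.050000 + 0.980000)/2 = 0.515000
  f(c_1) = f(0.515000) = -0.348409
  f(a) × f(c) ≥ 0, new interval: [0.515000, 0.980000]

After 1 iteration(s), the approximation is c_1 = 0.515000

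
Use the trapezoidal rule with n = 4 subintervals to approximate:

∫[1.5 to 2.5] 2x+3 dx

f(x) = 2x+3
a = 1.5, b = 2.5, n = 4
h = (b - a)/n = 0.250000

Trapezoidal rule: (h/2)[f(x₀) + 2f(x₁) + 2f(x₂) + ... + f(xₙ)]

x_0 = 1.5000, f(x_0) = 6.000000, coefficient = 1
x_1 = 1.7500, f(x_1) = 6.500000, coefficient = 2
x_2 = 2.0000, f(x_2) = 7.000000, coefficient = 2
x_3 = 2.2500, f(x_3) = 7.500000, coefficient = 2
x_4 = 2.5000, f(x_4) = 8.000000, coefficient = 1

I ≈ (0.250000/2) × 56.000000 = 7.000000
Exact value: 7.000000
Error: 0.000000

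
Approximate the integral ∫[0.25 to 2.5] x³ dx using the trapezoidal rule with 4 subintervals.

f(x) = x³
a = 0.25, b = 2.5, n = 4
h = (b - a)/n = 0.562500

Trapezoidal rule: (h/2)[f(x₀) + 2f(x₁) + 2f(x₂) + ... + f(xₙ)]

x_0 = 0.2500, f(x_0) = 0.015625, coefficient = 1
x_1 = 0.8125, f(x_1) = 0.536377, coefficient = 2
x_2 = 1.3750, f(x_2) = 2.599609, coefficient = 2
x_3 = 1.9375, f(x_3) = 7.273193, coefficient = 2
x_4 = 2.5000, f(x_4) = 15.625000, coefficient = 1

I ≈ (0.562500/2) × 36.458984 = 10.254089
Exact value: 9.764648
Error: 0.489441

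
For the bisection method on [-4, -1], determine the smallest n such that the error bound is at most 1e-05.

We need (b-a)/2^n ≤ 1e-05
(-1 - (-4))/2^n ≤ 1e-05
3/2^n ≤ 1e-05
2^n ≥ 300000
n ≥ log₂(300000) = 18.19
n ≥ 19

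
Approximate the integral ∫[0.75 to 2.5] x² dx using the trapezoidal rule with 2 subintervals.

f(x) = x²
a = 0.75, b = 2.5, n = 2
h = (b - a)/n = 0.875000

Trapezoidal rule: (h/2)[f(x₀) + 2f(x₁) + 2f(x₂) + ... + f(xₙ)]

x_0 = 0.7500, f(x_0) = 0.562500, coefficient = 1
x_1 = 1.6250, f(x_1) = 2.640625, coefficient = 2
x_2 = 2.5000, f(x_2) = 6.250000, coefficient = 1

I ≈ (0.875000/2) × 12.093750 = 5.291016
Exact value: 5.067708
Error: 0.223307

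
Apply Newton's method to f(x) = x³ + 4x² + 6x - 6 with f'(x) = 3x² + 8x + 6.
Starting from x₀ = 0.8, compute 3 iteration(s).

f(x) = x³ + 4x² + 6x - 6
f'(x) = 3x² + 8x + 6
x₀ = 0.8

Newton-Raphson formula: x_{n+1} = x_n - f(x_n)/f'(x_n)

Iteration 1:
  f(0.800000) = 1.872000
  f'(0.800000) = 14.320000
  x_1 = 0.800000 - 1.872000/14.320000 = 0.669274
Iteration 2:
  f(0.669274) = 0.107138
  f'(0.669274) = 12.697972
  x_2 = 0.669274 - 0.107138/12.697972 = 0.660836
Iteration 3:
  f(0.660836) = 0.000427
  f'(0.660836) = 12.596805
  x_3 = 0.660836 - 0.000427/12.596805 = 0.660802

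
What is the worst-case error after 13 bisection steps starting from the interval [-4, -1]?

Bisection error bound: |error| ≤ (b-a)/2^n
|error| ≤ (-1 - (-4))/2^13 = 3/2^13
|error| ≤ 0.0003662109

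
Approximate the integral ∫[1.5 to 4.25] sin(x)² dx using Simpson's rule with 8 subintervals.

f(x) = sin(x)²
a = 1.5, b = 4.25, n = 8
h = (b - a)/n = 0.343750

Simpson's rule: (h/3)[f(x₀) + 4f(x₁) + 2f(x₂) + ... + f(xₙ)]

x_0 = 1.5000, f(x_0) = 0.994996, coefficient = 1
x_1 = 1.8438, f(x_1) = 0.927328, coefficient = 4
x_2 = 2.1875, f(x_2) = 0.665512, coefficient = 2
x_3 = 2.5312, f(x_3) = 0.328499, coefficient = 4
x_4 = 2.8750, f(x_4) = 0.069404, coefficient = 2
x_5 = 3.2188, f(x_5) = 0.005941, coefficient = 4
x_6 = 3.5625, f(x_6) = 0.166945, coefficient = 2
x_7 = 3.9062, f(x_7) = 0.479265, coefficient = 4
x_8 = 4.2500, f(x_8) = 0.801006, coefficient = 1

I ≈ (0.343750/3) × 10.563859 = 1.210442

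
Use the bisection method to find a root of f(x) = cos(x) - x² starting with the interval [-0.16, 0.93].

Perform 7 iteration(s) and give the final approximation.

f(x) = cos(x) - x²
Initial interval: [-0.16, 0.93]

Iteration 1:
  c_1 = (-0.160000 + 0.930000)/2 = 0.385000
  f(c_1) = f(0.385000) = 0.778573
  f(a) × f(c) ≥ 0, new interval: [0.385000, 0.930000]
Iteration 2:
  c_2 = (0.385000 + 0.930000)/2 = 0.657500
  f(c_2) = f(0.657500) = 0.359216
  f(a) × f(c) ≥ 0, new interval: [0.657500, 0.930000]
Iteration 3:
  c_3 = (0.657500 + 0.930000)/2 = 0.793750
  f(c_3) = f(0.793750) = 0.071137
  f(a) × f(c) ≥ 0, new interval: [0.793750, 0.930000]
Iteration 4:
  c_4 = (0.793750 + 0.930000)/2 = 0.861875
  f(c_4) = f(0.861875) = -0.091813
  f(a) × f(c) < 0, new interval: [0.793750, 0.861875]
Iteration 5:
  c_5 = (0.793750 + 0.861875)/2 = 0.827812
  f(c_5) = f(0.827812) = -0.008785
  f(a) × f(c) < 0, new interval: [0.793750, 0.827812]
Iteration 6:
  c_6 = (0.793750 + 0.827812)/2 = 0.810781
  f(c_6) = f(0.810781) = 0.031566
  f(a) × f(c) ≥ 0, new interval: [0.810781, 0.827812]
Iteration 7:
  c_7 = (0.810781 + 0.827812)/2 = 0.819297
  f(c_7) = f(0.819297) = 0.011488
  f(a) × f(c) ≥ 0, new interval: [0.819297, 0.827812]

After 7 iteration(s), the approximation is c_7 = 0.819297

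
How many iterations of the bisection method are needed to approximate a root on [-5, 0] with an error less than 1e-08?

We need (b-a)/2^n ≤ 1e-08
(0 - (-5))/2^n ≤ 1e-08
5/2^n ≤ 1e-08
2^n ≥ 500000000
n ≥ log₂(500000000) = 28.90
n ≥ 29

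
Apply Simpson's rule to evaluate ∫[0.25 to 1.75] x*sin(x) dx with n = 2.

f(x) = x*sin(x)
a = 0.25, b = 1.75, n = 2
h = (b - a)/n = 0.750000

Simpson's rule: (h/3)[f(x₀) + 4f(x₁) + 2f(x₂) + ... + f(xₙ)]

x_0 = 0.2500, f(x_0) = 0.061851, coefficient = 1
x_1 = 1.0000, f(x_1) = 0.841471, coefficient = 4
x_2 = 1.7500, f(x_2) = 1.721975, coefficient = 1

I ≈ (0.750000/3) × 5.149710 = 1.287428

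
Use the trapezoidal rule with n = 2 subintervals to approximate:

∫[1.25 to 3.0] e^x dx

f(x) = e^x
a = 1.25, b = 3.0, n = 2
h = (b - a)/n = 0.875000

Trapezoidal rule: (h/2)[f(x₀) + 2f(x₁) + 2f(x₂) + ... + f(xₙ)]

x_0 = 1.2500, f(x_0) = 3.490343, coefficient = 1
x_1 = 2.1250, f(x_1) = 8.372897, coefficient = 2
x_2 = 3.0000, f(x_2) = 20.085537, coefficient = 1

I ≈ (0.875000/2) × 40.321675 = 17.640733
Exact value: 16.595194
Error: 1.045539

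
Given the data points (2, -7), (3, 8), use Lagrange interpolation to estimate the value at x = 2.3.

Lagrange interpolation formula:
P(x) = Σ yᵢ × Lᵢ(x)
where Lᵢ(x) = Π_{j≠i} (x - xⱼ)/(xᵢ - xⱼ)

L_0(2.3) = (2.3 - 3)/(2 - 3) = 0.700000
L_1(2.3) = (2.3 - 2)/(3 - 2) = 0.300000

P(2.3) = (-7)×L_0(2.3) + 8×L_1(2.3)
P(2.3) = -2.500000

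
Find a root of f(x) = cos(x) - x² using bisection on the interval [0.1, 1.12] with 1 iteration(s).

f(x) = cos(x) - x²
Initial interval: [0.1, 1.12]

Iteration 1:
  c_1 = (0.100000 + 1.120000)/2 = 0.610000
  f(c_1) = f(0.610000) = 0.447548
  f(a) × f(c) ≥ 0, new interval: [0.610000, 1.120000]

After 1 iteration(s), the approximation is c_1 = 0.610000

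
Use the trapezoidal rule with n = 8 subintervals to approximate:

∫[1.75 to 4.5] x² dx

f(x) = x²
a = 1.75, b = 4.5, n = 8
h = (b - a)/n = 0.343750

Trapezoidal rule: (h/2)[f(x₀) + 2f(x₁) + 2f(x₂) + ... + f(xₙ)]

x_0 = 1.7500, f(x_0) = 3.062500, coefficient = 1
x_1 = 2.0938, f(x_1) = 4.383789, coefficient = 2
x_2 = 2.4375, f(x_2) = 5.941406, coefficient = 2
x_3 = 2.7812, f(x_3) = 7.735352, coefficient = 2
x_4 = 3.1250, f(x_4) = 9.765625, coefficient = 2
x_5 = 3.4688, f(x_5) = 12.032227, coefficient = 2
x_6 = 3.8125, f(x_6) = 14.535156, coefficient = 2
x_7 = 4.1562, f(x_7) = 17.274414, coefficient = 2
x_8 = 4.5000, f(x_8) = 20.250000, coefficient = 1

I ≈ (0.343750/2) × 166.648438 = 28.642700
Exact value: 28.588542
Error: 0.054159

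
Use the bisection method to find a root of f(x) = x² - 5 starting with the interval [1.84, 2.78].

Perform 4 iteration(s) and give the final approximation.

f(x) = x² - 5
Initial interval: [1.84, 2.78]

Iteration 1:
  c_1 = (1.840000 + 2.780000)/2 = 2.310000
  f(c_1) = f(2.310000) = 0.336100
  f(a) × f(c) < 0, new interval: [1.840000, 2.310000]
Iteration 2:
  c_2 = (1.840000 + 2.310000)/2 = 2.075000
  f(c_2) = f(2.075000) = -0.694375
  f(a) × f(c) ≥ 0, new interval: [2.075000, 2.310000]
Iteration 3:
  c_3 = (2.075000 + 2.310000)/2 = 2.192500
  f(c_3) = f(2.192500) = -0.192944
  f(a) × f(c) ≥ 0, new interval: [2.192500, 2.310000]
Iteration 4:
  c_4 = (2.192500 + 2.310000)/2 = 2.251250
  f(c_4) = f(2.251250) = 0.068127
  f(a) × f(c) < 0, new interval: [2.192500, 2.251250]

After 4 iteration(s), the approximation is c_4 = 2.251250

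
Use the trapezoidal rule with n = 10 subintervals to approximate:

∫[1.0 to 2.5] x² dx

f(x) = x²
a = 1.0, b = 2.5, n = 10
h = (b - a)/n = 0.150000

Trapezoidal rule: (h/2)[f(x₀) + 2f(x₁) + 2f(x₂) + ... + f(xₙ)]

x_0 = 1.0000, f(x_0) = 1.000000, coefficient = 1
x_1 = 1.1500, f(x_1) = 1.322500, coefficient = 2
x_2 = 1.3000, f(x_2) = 1.690000, coefficient = 2
x_3 = 1.4500, f(x_3) = 2.102500, coefficient = 2
x_4 = 1.6000, f(x_4) = 2.560000, coefficient = 2
x_5 = 1.7500, f(x_5) = 3.062500, coefficient = 2
x_6 = 1.9000, f(x_6) = 3.610000, coefficient = 2
x_7 = 2.0500, f(x_7) = 4.202500, coefficient = 2
x_8 = 2.2000, f(x_8) = 4.840000, coefficient = 2
x_9 = 2.3500, f(x_9) = 5.522500, coefficient = 2
x_10 = 2.5000, f(x_10) = 6.250000, coefficient = 1

I ≈ (0.150000/2) × 65.075000 = 4.880625
Exact value: 4.875000
Error: 0.005625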